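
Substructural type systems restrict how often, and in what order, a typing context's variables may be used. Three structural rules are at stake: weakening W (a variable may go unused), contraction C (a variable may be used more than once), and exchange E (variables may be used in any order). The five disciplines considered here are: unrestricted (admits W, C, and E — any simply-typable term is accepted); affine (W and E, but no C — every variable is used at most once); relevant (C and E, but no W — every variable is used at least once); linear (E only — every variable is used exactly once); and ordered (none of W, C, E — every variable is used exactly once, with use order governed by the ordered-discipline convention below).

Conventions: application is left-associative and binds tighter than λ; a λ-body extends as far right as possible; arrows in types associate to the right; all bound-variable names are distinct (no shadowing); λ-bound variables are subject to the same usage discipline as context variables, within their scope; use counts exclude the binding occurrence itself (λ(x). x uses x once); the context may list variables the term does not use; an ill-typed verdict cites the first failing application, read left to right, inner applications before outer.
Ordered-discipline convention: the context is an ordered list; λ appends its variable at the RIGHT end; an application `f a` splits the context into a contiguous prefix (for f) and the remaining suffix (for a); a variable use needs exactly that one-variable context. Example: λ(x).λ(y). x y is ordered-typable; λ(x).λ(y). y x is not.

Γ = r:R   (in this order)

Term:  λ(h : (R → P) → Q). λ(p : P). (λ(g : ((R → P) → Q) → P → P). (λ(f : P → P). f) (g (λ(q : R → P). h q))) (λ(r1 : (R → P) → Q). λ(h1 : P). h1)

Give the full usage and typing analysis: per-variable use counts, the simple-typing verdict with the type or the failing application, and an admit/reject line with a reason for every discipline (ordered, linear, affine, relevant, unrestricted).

variable uses: r ×0; h (λ-bound) ×1; p (λ-bound) ×0; g (λ-bound) ×1; f (λ-bound) ×1; q (λ-bound) ×1; r1 (λ-bound) ×0; h1 (λ-bound) ×1
uses in reading order: f, g, h, q, h1
typing: the term checks, with type ((R → P) → Q) → P → P → P
ordered ✗ (r, p, r1 left unused)
linear ✗ (r, p, r1 left unused)
affine ✓ (none of r, h, p, g, f, q, r1, h1 used more than once)
relevant ✗ (r, p, r1 left unused)
unrestricted ✓ (type-checks (((R → P) → Q) → P → P → P) and nothing is barred)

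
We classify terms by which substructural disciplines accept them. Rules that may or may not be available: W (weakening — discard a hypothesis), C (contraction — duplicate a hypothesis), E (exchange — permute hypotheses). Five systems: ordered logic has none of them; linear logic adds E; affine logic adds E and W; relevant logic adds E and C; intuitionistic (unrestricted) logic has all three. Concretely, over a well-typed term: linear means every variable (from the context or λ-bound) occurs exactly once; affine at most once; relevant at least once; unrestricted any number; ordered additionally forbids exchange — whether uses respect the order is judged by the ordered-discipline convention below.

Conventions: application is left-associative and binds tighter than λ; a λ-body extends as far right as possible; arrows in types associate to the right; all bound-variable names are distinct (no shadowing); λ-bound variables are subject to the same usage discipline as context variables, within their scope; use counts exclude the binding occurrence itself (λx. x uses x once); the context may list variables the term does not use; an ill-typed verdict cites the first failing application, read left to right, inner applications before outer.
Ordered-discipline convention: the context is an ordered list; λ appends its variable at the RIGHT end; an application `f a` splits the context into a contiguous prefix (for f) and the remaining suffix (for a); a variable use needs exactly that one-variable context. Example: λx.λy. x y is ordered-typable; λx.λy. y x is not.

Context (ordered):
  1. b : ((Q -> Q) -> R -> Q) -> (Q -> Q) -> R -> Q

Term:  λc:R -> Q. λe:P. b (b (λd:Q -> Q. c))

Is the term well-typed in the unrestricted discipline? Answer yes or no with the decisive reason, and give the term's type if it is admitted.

yes — typability at (R -> Q) -> P -> (Q -> Q) -> R -> Q is all that's needed; term : (R -> Q) -> P -> (Q -> Q) -> R -> Q
use counts: b=2, c (bound)=1, e (bound)=0, d (bound)=0
left-to-right use order: b, b, c
typing: ✓ — (R -> Q) -> P -> (Q -> Q) -> R -> Q
per-discipline verdicts: ordered ✗; linear ✗; affine ✗; relevant ✗; unrestricted ✓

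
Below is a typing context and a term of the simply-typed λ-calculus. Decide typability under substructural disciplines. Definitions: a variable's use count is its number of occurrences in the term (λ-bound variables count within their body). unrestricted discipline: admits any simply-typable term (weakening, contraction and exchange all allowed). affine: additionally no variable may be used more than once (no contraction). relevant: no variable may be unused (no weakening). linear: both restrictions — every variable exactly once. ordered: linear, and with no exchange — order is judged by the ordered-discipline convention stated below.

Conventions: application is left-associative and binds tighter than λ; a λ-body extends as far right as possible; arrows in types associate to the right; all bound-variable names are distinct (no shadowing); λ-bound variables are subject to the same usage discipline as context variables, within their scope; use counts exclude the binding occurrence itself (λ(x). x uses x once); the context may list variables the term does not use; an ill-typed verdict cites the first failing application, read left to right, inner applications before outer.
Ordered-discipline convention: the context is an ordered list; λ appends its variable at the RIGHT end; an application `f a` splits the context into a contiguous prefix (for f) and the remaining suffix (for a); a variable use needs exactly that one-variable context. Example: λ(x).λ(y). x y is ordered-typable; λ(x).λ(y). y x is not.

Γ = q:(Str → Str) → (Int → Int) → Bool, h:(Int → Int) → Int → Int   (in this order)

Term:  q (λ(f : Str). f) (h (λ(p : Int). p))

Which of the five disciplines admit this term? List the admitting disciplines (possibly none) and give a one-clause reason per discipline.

accepted by: ordered, linear, affine, relevant, unrestricted
variable uses: q ×1, h ×1, f (bound) ×1, p (bound) ×1
use order (left to right): q, f, h, p
typing: well-typed — term : Bool
ordered ✓ (q, h, f, p: once each, no exchange needed)
linear ✓ (single use per variable (q, h, f, p))
affine ✓ (q, h, f, p: no repeats, contraction unneeded)
relevant ✓ (every one of q, h, f, p appears)
unrestricted ✓ (well-typed at Bool; no restrictions here)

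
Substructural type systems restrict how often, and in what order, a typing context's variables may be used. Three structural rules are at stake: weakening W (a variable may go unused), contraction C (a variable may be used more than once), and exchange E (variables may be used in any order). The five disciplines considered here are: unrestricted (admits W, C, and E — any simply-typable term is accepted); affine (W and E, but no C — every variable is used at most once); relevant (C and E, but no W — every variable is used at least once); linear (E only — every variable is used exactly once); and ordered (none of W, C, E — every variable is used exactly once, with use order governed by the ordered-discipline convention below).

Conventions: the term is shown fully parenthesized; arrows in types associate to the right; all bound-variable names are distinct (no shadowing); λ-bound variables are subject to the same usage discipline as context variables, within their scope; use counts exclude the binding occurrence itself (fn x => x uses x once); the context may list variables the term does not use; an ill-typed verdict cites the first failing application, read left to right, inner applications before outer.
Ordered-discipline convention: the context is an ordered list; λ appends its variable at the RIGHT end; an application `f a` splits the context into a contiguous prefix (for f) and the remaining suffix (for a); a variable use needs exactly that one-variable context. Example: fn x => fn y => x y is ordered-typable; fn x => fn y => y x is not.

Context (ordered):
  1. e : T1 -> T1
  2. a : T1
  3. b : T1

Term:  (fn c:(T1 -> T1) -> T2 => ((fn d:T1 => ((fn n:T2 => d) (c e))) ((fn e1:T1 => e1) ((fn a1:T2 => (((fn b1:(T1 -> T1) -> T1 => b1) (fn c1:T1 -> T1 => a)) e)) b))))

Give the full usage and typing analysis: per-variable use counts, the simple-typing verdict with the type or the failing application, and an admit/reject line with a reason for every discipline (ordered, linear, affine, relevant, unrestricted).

variable uses: e=2, a=1, b=1, c [bound]=1, d [bound]=1, n [bound]=0, e1 [bound]=1, a1 [bound]=0, b1 [bound]=1, c1 [bound]=0
order of uses: d, c, e, e1, b1, a, e, b
typing: ill-typed: an argument T1 mismatches the expected T2
ordered: ✗ — the type mismatch rejects it
linear: ✗ — not simply typable
affine: ✗ — fails simple typing
relevant: ✗ — a type mismatch blocks all five
unrestricted: ✗ — the type mismatch rejects it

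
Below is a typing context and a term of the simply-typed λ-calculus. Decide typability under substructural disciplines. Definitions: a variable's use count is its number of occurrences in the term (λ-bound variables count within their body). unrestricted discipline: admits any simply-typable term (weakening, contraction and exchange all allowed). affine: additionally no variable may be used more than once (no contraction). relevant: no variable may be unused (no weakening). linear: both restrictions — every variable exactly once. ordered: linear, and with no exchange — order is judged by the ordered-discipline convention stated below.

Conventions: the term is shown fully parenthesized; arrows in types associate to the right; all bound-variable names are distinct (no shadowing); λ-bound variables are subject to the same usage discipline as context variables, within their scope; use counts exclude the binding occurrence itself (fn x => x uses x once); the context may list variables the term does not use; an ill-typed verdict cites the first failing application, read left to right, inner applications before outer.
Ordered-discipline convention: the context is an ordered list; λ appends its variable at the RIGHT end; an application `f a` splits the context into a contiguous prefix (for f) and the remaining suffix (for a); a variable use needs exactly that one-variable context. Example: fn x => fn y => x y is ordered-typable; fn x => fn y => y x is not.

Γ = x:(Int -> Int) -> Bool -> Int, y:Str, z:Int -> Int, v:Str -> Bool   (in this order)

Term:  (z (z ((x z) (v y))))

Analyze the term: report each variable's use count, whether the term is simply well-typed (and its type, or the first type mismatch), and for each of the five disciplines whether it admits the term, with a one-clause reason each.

counts: x=1; y=1; z=3; v=1
uses in reading order: z, z, x, z, v, y
typing: well-typed at Int
ordered: ✗, repeated use of z ×3
linear: ✗, repeated use of z ×3
affine: ✗, repeated use of z ×3
relevant: ✓, at least one use each (x, y, z, v)
unrestricted: ✓, well-typed at Int; no restrictions here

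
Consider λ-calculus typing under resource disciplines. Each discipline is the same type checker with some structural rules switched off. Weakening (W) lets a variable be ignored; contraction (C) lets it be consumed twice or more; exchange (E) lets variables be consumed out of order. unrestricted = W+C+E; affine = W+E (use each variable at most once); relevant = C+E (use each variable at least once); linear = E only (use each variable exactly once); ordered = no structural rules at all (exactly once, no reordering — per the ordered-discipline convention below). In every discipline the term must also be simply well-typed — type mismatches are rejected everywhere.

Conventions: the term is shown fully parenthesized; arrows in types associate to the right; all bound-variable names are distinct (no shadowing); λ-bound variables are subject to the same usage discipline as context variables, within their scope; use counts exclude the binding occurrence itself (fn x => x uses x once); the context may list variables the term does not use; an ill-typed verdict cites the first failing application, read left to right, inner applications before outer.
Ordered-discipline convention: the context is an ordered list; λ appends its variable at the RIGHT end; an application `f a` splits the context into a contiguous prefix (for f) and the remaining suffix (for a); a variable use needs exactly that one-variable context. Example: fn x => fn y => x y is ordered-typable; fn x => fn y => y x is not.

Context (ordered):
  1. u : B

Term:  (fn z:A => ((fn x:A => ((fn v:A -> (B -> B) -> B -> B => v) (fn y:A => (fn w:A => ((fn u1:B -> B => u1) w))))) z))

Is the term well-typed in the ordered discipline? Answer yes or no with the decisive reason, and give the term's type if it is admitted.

no — fails simple typing
counts: u ×0, z (bound) ×1, x (bound) ×0, v (bound) ×1, y (bound) ×0, w (bound) ×1, u1 (bound) ×1
uses in reading order: v, u1, w, z
typing: ill-typed: an argument A mismatches the expected B -> B
all disciplines: ordered ✗ | linear ✗ | affine ✗ | relevant ✗ | unrestricted ✗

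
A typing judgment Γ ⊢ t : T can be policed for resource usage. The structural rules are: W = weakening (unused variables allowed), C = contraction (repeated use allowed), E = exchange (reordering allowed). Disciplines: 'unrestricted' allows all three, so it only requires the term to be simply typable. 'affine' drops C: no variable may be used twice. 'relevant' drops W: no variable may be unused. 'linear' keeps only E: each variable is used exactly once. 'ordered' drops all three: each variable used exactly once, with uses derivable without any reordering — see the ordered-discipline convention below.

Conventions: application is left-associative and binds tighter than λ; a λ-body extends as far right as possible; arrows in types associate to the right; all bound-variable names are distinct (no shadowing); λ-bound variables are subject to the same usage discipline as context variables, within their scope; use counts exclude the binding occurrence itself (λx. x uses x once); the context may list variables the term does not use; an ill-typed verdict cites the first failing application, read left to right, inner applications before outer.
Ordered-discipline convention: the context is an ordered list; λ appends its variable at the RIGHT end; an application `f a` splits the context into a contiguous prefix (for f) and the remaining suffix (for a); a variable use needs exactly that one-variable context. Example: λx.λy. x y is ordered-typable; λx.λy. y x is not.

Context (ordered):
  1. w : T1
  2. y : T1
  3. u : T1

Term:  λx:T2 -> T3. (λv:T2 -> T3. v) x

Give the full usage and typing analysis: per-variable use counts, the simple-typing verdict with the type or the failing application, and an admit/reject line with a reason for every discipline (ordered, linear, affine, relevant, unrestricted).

use counts: w ×0, y ×0, u ×0, x [bound] ×1, v [bound] ×1
use order (left to right): v, x
typing: ✓ — (T2 -> T3) -> T2 -> T3
ordered: ✗, unused: w, y, u — weakening required
linear: ✗, unused: w, y, u — weakening required
affine: ✓, no duplicate uses among w, y, u, x, v
relevant: ✗, unused: w, y, u — weakening required
unrestricted: ✓, simply typable at (T2 -> T3) -> T2 -> T3; W, C, E all held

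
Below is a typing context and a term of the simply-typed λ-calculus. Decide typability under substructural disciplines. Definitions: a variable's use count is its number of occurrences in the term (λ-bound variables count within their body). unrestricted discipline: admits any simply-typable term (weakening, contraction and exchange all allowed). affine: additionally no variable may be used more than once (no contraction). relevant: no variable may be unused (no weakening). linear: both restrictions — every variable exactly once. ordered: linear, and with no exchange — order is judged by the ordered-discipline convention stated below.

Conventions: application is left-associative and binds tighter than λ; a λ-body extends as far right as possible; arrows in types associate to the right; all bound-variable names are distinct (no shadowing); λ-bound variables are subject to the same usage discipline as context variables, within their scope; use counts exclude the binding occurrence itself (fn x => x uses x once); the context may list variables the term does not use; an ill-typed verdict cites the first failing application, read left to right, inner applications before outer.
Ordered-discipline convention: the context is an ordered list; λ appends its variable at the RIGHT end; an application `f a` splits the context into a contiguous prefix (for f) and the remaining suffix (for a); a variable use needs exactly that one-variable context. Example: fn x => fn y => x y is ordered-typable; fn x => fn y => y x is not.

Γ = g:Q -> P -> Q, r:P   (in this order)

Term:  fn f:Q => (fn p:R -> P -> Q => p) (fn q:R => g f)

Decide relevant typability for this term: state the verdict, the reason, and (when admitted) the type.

no — unused: r, q — weakening required
usage: g=1, r=0, f [bound]=1, p [bound]=1, q [bound]=0
order of uses: p, g, f
typing: the term checks, with type Q -> R -> P -> Q
summary: ordered ✗, linear ✗, affine ✓, relevant ✗, unrestricted ✓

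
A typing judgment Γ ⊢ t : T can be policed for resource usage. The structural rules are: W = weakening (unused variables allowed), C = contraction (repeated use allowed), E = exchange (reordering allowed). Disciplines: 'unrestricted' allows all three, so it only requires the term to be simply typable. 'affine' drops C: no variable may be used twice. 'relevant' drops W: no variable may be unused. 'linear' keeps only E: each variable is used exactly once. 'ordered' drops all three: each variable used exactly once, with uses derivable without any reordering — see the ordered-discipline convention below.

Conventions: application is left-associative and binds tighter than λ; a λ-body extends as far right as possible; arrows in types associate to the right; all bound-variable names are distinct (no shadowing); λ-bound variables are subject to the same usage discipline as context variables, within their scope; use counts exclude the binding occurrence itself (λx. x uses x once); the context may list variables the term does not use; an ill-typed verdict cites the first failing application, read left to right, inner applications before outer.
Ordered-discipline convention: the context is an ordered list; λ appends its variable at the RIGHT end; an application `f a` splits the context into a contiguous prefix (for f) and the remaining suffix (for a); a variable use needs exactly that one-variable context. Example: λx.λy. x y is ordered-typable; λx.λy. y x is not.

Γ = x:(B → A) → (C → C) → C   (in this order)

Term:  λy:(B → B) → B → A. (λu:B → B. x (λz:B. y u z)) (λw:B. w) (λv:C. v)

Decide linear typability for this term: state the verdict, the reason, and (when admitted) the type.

yes — x, y, u, z, w, v: one use apiece; term : ((B → B) → B → A) → C
counts: x=1, y (bound)=1, u (bound)=1, z (bound)=1, w (bound)=1, v (bound)=1
use order (left to right): x, y, u, z, w, v
typing: ✓ — ((B → B) → B → A) → C
across the five disciplines: ordered ✓ | linear ✓ | affine ✓ | relevant ✓ | unrestricted ✓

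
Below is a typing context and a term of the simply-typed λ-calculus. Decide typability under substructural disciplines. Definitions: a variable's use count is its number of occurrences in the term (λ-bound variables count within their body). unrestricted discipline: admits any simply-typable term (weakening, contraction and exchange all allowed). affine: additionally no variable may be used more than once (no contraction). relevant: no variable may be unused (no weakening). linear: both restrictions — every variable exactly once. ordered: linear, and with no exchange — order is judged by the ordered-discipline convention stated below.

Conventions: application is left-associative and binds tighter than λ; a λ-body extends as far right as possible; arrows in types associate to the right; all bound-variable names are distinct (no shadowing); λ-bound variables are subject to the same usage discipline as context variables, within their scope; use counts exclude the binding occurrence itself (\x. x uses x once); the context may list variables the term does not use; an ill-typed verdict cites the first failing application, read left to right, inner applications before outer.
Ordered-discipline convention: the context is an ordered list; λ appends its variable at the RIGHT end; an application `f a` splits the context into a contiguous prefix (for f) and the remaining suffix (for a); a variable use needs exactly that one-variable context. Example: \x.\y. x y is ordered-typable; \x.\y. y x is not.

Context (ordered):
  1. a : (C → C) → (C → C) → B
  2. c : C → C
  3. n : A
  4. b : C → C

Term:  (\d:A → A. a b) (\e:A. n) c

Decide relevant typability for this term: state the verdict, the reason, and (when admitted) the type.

no — needs weakening: d, e unused
use counts: a: 1; c: 1; n: 1; b: 1; d [bound]: 0; e [bound]: 0
uses in reading order: a, b, n, c
typing: well-typed — term : B
per-discipline verdicts: ordered ✗; linear ✗; affine ✓; relevant ✗; unrestricted ✓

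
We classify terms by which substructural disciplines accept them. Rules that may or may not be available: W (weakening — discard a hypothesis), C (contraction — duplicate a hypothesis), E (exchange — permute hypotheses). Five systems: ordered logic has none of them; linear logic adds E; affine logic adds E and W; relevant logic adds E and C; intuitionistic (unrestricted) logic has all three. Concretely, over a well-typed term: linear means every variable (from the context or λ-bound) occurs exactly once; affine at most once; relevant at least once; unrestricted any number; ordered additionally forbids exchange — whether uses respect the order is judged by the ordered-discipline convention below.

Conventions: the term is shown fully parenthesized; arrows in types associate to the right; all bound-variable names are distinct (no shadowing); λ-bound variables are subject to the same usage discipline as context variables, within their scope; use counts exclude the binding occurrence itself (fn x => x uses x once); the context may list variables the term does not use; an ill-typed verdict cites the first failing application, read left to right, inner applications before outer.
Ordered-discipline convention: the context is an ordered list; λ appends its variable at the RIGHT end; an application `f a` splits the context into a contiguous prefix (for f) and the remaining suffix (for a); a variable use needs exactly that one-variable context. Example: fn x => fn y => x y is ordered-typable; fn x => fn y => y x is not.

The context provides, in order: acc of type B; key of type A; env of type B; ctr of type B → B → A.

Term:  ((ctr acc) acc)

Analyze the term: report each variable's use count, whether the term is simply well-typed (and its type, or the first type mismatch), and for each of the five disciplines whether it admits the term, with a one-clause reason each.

usage: acc: 2; key: 0; env: 0; ctr: 1
order of uses: ctr, acc, acc
typing: well-typed at A
ordered: ✗, needs contraction — acc ×2; key, env left unused
linear: ✗, needs contraction — acc ×2; key, env left unused
affine: ✗, needs contraction — acc ×2
relevant: ✗, key, env left unused
unrestricted: ✓, type-checks (A) and nothing is barred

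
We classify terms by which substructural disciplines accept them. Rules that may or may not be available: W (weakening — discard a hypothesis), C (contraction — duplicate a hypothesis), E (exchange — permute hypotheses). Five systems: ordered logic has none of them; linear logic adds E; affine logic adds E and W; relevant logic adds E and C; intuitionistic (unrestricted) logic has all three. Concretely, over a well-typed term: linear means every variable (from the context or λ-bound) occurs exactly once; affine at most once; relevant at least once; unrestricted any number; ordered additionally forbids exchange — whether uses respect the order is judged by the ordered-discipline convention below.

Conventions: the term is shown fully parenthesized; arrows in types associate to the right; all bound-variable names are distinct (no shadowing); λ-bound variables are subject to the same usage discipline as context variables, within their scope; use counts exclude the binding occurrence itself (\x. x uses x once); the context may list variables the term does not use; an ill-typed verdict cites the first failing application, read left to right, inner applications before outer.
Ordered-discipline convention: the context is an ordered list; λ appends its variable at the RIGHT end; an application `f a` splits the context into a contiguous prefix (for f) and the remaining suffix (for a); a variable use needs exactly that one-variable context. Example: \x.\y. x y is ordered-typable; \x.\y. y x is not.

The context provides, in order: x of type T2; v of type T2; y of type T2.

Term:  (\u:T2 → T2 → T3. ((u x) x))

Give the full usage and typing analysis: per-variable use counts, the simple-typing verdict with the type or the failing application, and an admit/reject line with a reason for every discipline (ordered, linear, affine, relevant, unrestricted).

use counts: x: 2; v: 0; y: 0; u (bound): 1
uses in reading order: u, x, x
typing: the term checks, with type (T2 → T2 → T3) → T3
ordered: ✗, uses contraction: x ×2; v, y left unused
linear: ✗, uses contraction: x ×2; v, y left unused
affine: ✗, uses contraction: x ×2
relevant: ✗, v, y left unused
unrestricted: ✓, typability at (T2 → T2 → T3) → T3 is all that's needed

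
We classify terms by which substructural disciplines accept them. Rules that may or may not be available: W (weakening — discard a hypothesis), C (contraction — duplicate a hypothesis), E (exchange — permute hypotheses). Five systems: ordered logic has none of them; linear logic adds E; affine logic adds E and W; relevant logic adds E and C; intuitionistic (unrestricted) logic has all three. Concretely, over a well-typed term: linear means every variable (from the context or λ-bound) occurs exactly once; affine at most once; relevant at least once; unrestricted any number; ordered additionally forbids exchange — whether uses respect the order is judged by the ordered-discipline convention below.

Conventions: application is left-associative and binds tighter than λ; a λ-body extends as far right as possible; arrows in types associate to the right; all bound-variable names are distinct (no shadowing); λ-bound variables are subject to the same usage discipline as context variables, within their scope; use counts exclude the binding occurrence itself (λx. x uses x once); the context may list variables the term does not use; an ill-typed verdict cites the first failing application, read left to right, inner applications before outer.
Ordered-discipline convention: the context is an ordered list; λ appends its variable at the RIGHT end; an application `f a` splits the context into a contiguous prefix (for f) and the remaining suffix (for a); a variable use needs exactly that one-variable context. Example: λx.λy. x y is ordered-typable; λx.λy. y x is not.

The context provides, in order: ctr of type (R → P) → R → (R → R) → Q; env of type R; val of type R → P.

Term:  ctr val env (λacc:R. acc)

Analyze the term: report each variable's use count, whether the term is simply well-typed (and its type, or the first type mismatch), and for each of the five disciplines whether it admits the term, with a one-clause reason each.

use counts: ctr ×1; env ×1; val ×1; acc (λ-bound) ×1
uses in reading order: ctr, val, env, acc
typing: ✓ — Q
ordered: ✗ — use order ctr, val, env, acc needs exchange
linear: ✓ — each of ctr, env, val, acc used exactly once
affine: ✓ — ctr, env, val, acc: no repeats, contraction unneeded
relevant: ✓ — none of ctr, env, val, acc goes unused
unrestricted: ✓ — simply typable at Q; W, C, E all held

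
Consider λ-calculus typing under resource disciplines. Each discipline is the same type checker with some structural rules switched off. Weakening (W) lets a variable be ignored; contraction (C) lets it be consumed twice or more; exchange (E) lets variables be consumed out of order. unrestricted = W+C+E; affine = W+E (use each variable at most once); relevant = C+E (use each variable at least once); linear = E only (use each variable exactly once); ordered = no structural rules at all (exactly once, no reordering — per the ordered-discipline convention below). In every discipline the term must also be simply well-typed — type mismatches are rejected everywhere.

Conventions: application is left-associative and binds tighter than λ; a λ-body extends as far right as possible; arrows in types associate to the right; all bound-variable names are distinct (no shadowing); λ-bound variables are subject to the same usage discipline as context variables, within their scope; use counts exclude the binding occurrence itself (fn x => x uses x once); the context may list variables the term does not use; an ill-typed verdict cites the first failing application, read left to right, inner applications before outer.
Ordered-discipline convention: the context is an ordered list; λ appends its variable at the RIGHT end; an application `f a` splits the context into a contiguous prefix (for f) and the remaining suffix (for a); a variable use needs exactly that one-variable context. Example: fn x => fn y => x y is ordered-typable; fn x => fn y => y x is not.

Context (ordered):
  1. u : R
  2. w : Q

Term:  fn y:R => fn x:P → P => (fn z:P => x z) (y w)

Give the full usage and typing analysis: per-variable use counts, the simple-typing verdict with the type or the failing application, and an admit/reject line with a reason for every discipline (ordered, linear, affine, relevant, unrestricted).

counts: u: 0×, w: 1×, y (bound): 1×, x (bound): 1×, z (bound): 1×
uses in reading order: x, z, y, w
typing: ill-typed: non-arrow in function slot: R
ordered: ✗ — a type mismatch blocks all five
linear: ✗ — the type mismatch rejects it
affine: ✗ — not simply typable
relevant: ✗ — fails simple typing
unrestricted: ✗ — a type mismatch blocks all five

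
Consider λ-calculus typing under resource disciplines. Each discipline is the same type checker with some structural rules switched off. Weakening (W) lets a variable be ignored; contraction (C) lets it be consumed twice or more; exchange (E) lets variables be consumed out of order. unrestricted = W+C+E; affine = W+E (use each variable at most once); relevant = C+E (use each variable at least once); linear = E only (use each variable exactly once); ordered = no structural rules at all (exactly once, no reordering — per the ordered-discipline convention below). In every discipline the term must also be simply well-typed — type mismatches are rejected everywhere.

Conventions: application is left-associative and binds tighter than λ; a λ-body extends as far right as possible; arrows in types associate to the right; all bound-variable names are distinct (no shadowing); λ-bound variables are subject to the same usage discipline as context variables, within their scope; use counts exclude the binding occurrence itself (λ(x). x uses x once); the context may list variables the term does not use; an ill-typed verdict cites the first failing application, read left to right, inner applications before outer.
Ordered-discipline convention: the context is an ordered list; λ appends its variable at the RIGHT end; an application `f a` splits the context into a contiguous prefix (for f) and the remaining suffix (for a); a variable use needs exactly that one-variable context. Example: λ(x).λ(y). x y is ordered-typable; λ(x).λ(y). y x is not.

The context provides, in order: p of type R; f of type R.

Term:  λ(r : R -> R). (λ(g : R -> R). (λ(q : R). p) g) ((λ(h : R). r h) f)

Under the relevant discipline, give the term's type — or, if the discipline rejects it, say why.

not well-typed under relevant — the type mismatch rejects it
variable uses: p: 1×, f: 1×, r (bound): 1×, g (bound): 1×, q (bound): 0×, h (bound): 1×
order of uses: p, g, r, h, f
typing: ill-typed: a function awaiting R gets R -> R
across the five disciplines: ordered ✗, linear ✗, affine ✗, relevant ✗, unrestricted ✗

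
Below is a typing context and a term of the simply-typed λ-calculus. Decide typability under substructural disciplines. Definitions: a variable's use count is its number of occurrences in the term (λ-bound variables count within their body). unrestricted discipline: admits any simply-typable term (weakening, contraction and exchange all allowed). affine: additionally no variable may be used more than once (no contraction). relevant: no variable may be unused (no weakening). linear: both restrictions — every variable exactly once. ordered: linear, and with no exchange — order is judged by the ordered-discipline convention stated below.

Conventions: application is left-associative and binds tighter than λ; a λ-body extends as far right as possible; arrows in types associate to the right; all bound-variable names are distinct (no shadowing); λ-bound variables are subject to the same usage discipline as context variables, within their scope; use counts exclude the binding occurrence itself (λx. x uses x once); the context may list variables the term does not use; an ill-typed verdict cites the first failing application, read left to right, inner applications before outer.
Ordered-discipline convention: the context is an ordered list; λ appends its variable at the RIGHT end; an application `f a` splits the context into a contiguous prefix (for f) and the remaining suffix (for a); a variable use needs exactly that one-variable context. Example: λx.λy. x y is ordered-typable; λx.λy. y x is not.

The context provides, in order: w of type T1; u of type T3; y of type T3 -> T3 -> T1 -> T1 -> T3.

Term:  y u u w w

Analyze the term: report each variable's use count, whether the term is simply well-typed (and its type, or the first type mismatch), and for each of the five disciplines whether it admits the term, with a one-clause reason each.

counts: w: 2, u: 2, y: 1
order of uses: y, u, u, w, w
typing: well-typed at T3
ordered: ✗ — w ×2, u ×2 used more than once (contraction)
linear: ✗ — w ×2, u ×2 used more than once (contraction)
affine: ✗ — w ×2, u ×2 used more than once (contraction)
relevant: ✓ — at least one use each (w, u, y)
unrestricted: ✓ — well-typed at T3; no restrictions here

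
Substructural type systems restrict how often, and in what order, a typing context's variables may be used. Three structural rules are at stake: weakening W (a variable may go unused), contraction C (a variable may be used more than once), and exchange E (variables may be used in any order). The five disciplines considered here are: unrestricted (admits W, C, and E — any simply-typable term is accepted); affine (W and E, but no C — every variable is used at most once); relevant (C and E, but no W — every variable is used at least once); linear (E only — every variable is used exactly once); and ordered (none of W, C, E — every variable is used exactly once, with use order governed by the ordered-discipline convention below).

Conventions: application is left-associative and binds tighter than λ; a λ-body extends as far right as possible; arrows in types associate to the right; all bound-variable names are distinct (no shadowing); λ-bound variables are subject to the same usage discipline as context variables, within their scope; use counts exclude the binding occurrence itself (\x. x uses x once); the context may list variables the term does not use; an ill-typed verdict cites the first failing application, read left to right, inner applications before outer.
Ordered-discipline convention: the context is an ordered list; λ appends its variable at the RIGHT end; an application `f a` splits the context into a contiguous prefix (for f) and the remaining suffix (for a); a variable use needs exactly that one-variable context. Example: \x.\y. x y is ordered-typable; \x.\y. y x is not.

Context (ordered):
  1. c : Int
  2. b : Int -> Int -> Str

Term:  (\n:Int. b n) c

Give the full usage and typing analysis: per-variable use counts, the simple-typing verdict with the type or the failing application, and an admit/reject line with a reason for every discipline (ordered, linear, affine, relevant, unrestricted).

usage: c: 1×, b: 1×, n (bound): 1×
left-to-right use order: b, n, c
typing: ✓ — Int -> Str
ordered ✗ (use order b, n, c needs exchange)
linear ✓ (each of c, b, n used exactly once)
affine ✓ (at most one use each (c, b, n))
relevant ✓ (every one of c, b, n appears)
unrestricted ✓ (typability at Int -> Str is all that's needed)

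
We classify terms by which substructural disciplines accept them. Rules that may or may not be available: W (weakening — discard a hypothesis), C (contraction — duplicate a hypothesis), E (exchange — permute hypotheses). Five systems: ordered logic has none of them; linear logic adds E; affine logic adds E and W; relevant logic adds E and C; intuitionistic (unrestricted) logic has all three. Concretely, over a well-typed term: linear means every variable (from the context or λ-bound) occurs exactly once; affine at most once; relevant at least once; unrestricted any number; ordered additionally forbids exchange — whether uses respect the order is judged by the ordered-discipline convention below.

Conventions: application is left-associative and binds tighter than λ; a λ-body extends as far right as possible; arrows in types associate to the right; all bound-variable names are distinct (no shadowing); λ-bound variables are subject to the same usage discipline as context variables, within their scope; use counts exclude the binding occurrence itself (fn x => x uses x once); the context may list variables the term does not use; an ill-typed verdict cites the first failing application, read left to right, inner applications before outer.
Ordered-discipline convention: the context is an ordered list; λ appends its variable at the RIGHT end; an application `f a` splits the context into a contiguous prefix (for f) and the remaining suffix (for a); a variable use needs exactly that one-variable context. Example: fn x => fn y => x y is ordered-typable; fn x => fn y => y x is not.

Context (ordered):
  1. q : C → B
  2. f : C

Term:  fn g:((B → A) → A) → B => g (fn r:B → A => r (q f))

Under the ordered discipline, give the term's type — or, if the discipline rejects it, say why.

not well-typed under ordered — no ordered split (uses run g, r, q, f)
variable uses: q: 1×; f: 1×; g (bound): 1×; r (bound): 1×
uses in reading order: g, r, q, f
typing: ✓ — (((B → A) → A) → B) → B
all disciplines: ordered ✗; linear ✓; affine ✓; relevant ✓; unrestricted ✓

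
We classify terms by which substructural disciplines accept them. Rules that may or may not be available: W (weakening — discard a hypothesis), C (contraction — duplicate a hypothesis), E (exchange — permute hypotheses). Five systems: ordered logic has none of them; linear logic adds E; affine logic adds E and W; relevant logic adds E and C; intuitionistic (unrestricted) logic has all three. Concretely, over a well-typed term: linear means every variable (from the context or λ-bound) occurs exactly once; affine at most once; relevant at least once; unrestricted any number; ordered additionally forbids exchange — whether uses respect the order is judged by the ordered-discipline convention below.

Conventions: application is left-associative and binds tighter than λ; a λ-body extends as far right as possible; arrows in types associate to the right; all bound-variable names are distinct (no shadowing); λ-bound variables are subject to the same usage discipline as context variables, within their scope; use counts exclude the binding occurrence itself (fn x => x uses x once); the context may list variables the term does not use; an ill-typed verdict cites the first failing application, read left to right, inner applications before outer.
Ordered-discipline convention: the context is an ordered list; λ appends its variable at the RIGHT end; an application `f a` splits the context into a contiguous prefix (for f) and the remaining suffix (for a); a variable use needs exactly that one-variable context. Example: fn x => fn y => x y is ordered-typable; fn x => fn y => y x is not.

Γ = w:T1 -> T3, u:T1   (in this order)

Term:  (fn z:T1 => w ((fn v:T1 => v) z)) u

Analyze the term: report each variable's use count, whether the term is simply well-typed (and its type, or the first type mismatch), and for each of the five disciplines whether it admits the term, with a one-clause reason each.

variable uses: w: 1×; u: 1×; z (bound): 1×; v (bound): 1×
use order (left to right): w, v, z, u
typing: well-typed — term : T3
ordered: ✓ — one use each (w, u, z, v); ordered split holds
linear: ✓ — w, u, z, v: one use apiece
affine: ✓ — at most one use each (w, u, z, v)
relevant: ✓ — every one of w, u, z, v appears
unrestricted: ✓ — typability at T3 is all that's needed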